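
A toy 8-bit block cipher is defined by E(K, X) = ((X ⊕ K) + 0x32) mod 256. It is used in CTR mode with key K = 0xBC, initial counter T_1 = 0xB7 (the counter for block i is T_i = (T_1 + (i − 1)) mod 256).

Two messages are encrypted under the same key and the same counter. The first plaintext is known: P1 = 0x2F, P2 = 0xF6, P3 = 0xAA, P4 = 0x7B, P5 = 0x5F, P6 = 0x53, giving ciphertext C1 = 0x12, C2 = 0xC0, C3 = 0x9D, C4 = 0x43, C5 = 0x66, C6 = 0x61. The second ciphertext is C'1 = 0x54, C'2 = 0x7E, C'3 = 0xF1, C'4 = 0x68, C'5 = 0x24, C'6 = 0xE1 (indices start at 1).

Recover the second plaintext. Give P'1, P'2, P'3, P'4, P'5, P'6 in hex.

P'1 = 0x69, P'2 = 0x48, P'3 = 0xC6, P'4 = 0x50, P'5 = 0x1D, P'6 = 0xD3

In CTR with a reused counter, both messages share the same keystream S_i, so C_i ⊕ C'_i = P_i ⊕ P'_i and thus P'_i = P_i ⊕ C_i ⊕ C'_i.
P'1: 0x2F ⊕ 0x12 ⊕ 0x54 = 0x69.
P'2: 0xF6 ⊕ 0xC0 ⊕ 0x7E = 0x48.
P'3: 0xAA ⊕ 0x9D ⊕ 0xF1 = 0xC6.
P'4: 0x7B ⊕ 0x43 ⊕ 0x68 = 0x50.
P'5: 0x5F ⊕ 0x66 ⊕ 0x24 = 0x1D.
P'6: 0x53 ⊕ 0x61 ⊕ 0xE1 = 0xD3.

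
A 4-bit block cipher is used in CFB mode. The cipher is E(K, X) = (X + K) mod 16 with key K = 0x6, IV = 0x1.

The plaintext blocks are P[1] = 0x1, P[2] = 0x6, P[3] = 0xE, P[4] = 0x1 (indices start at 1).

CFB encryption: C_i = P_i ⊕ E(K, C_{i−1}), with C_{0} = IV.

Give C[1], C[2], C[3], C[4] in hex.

C[1]: E(K, 0x1) = 0x7; 0x1 ⊕ 0x7 = 0x6.
C[2]: E(K, 0x6) = 0xC; 0x6 ⊕ 0xC = 0xA.
C[3]: E(K, 0xA) = 0x0; 0xE ⊕ 0x0 = 0xE.
C[4]: E(K, 0xE) = 0x4; 0x1 ⊕ 0x4 = 0x5.

C[1] = 0x6, C[2] = 0xA, C[3] = 0xE, C[4] = 0x5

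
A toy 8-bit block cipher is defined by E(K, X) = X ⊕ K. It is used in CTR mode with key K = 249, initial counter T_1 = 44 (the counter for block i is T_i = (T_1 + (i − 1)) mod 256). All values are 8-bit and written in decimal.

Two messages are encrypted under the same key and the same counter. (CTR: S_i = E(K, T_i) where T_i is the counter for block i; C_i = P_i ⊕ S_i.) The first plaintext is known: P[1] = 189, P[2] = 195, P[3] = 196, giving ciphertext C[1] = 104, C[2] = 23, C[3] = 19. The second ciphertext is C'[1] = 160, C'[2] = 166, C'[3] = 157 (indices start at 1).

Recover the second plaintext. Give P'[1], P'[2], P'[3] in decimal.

In CTR with a reused counter, both messages share the same keystream S_i, so C_i ⊕ C'_i = P_i ⊕ P'_i and thus P'_i = P_i ⊕ C_i ⊕ C'_i.
P'[1]: 189 ⊕ 104 ⊕ 160 = 117.
P'[2]: 195 ⊕ 23 ⊕ 166 = 114.
P'[3]: 196 ⊕ 19 ⊕ 157 = 74.

P'[1] = 117, P'[2] = 114, P'[3] = 74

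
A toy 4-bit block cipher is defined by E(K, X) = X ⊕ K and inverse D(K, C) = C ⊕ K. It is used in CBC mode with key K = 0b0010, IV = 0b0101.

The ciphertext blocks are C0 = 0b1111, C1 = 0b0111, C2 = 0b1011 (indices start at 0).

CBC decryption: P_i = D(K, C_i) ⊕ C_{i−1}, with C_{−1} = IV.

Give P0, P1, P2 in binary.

P0: D(K, 0b1111) = 0b1101; 0b1101 ⊕ 0b0101 = 0b1000.
P1: D(K, 0b0111) = 0b0101; 0b0101 ⊕ 0b1111 = 0b1010.
P2: D(K, 0b1011) = 0b1001; 0b1001 ⊕ 0b0111 = 0b1110.

P0 = 0b1000, P1 = 0b1010, P2 = 0b1110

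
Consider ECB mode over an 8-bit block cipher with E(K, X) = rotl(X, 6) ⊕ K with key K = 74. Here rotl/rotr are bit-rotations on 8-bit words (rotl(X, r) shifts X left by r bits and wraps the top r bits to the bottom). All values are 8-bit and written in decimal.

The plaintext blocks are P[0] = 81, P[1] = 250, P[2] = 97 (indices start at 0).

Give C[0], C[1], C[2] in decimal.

C[0] = 30, C[1] = 244, C[2] = 18

ECB encryption: C_i = E(K, P_i).
C[0]: E(K, 81) = 30.
C[1]: E(K, 250) = 244.
C[2]: E(K, 97) = 18.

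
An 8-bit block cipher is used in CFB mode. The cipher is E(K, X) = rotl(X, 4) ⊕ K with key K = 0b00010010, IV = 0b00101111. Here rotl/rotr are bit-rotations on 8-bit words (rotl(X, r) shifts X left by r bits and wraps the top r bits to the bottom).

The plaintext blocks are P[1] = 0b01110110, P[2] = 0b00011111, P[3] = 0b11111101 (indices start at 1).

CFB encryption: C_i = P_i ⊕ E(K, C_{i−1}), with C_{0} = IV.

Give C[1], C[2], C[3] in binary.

C[1]: E(K, 0b00101111) = 0b11100000; 0b01110110 ⊕ 0b11100000 = 0b10010110.
C[2]: E(K, 0b10010110) = 0b01111011; 0b00011111 ⊕ 0b01111011 = 0b01100100.
C[3]: E(K, 0b01100100) = 0b01010100; 0b11111101 ⊕ 0b01010100 = 0b10101001.

C[1] = 0b10010110, C[2] = 0b01100100, C[3] = 0b10101001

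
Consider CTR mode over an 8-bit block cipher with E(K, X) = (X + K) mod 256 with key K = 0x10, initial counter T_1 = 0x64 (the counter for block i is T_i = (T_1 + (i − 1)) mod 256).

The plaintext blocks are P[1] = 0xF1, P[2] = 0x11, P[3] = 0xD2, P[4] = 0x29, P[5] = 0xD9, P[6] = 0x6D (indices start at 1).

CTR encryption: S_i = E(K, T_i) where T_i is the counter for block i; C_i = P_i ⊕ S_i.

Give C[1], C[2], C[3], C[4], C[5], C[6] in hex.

C[1] = 0x85, C[2] = 0x64, C[3] = 0xA4, C[4] = 0x5E, C[5] = 0xA1, C[6] = 0x14

C[1]: T = 0x64, S = E(K, T) = 0x74; 0xF1 ⊕ 0x74 = 0x85.
C[2]: T = 0x65, S = E(K, T) = 0x75; 0x11 ⊕ 0x75 = 0x64.
C[3]: T = 0x66, S = E(K, T) = 0x76; 0xD2 ⊕ 0x76 = 0xA4.
C[4]: T = 0x67, S = E(K, T) = 0x77; 0x29 ⊕ 0x77 = 0x5E.
C[5]: T = 0x68, S = E(K, T) = 0x78; 0xD9 ⊕ 0x78 = 0xA1.
C[6]: T = 0x69, S = E(K, T) = 0x79; 0x6D ⊕ 0x79 = 0x14.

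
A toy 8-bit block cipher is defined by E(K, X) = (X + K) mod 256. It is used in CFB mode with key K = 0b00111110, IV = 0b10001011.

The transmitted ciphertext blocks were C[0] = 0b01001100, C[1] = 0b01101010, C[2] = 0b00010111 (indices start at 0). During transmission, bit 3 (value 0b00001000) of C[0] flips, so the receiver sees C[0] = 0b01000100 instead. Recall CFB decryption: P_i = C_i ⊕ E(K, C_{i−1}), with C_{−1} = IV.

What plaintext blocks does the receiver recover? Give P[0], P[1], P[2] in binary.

P[0] = 0b10001101, P[1] = 0b11101000, P[2] = 0b10111111

Only C[0] changed, to 0b01000100. In CFB, a change in C_i flips the same bit in P_i and garbles P_{i+1}. Decrypting the received ciphertext:
P[0]: E(K, 0b10001011) = 0b11001001; 0b01000100 ⊕ 0b11001001 = 0b10001101.
P[1]: E(K, 0b01000100) = 0b10000010; 0b01101010 ⊕ 0b10000010 = 0b11101000.
P[2]: E(K, 0b01101010) = 0b10101000; 0b00010111 ⊕ 0b10101000 = 0b10111111.
Blocks that differ from the original plaintext: P[0], P[1].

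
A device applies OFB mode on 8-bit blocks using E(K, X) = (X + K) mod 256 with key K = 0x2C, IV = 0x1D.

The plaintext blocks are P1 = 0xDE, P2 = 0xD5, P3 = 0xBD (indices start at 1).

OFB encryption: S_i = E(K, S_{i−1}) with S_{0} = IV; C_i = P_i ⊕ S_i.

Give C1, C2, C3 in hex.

C1 = 0x97, C2 = 0xA0, C3 = 0x1C

C1: S = E(K, 0x1D) = 0x49; 0xDE ⊕ 0x49 = 0x97.
C2: S = E(K, 0x49) = 0x75; 0xD5 ⊕ 0x75 = 0xA0.
C3: S = E(K, 0x75) = 0xA1; 0xBD ⊕ 0xA1 = 0x1C.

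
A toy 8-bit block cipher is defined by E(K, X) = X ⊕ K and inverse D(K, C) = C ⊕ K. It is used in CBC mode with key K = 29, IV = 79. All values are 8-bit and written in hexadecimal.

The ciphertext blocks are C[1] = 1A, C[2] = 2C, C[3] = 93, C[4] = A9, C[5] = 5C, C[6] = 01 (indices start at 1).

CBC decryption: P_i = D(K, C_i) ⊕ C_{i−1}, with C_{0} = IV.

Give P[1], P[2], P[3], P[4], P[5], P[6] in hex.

P[1]: D(K, 1A) = 33; 33 ⊕ 79 = 4A.
P[2]: D(K, 2C) = 05; 05 ⊕ 1A = 1F.
P[3]: D(K, 93) = BA; BA ⊕ 2C = 96.
P[4]: D(K, A9) = 80; 80 ⊕ 93 = 13.
P[5]: D(K, 5C) = 75; 75 ⊕ A9 = DC.
P[6]: D(K, 01) = 28; 28 ⊕ 5C = 74.

P[1] = 4A, P[2] = 1F, P[3] = 96, P[4] = 13, P[5] = DC, P[6] = 74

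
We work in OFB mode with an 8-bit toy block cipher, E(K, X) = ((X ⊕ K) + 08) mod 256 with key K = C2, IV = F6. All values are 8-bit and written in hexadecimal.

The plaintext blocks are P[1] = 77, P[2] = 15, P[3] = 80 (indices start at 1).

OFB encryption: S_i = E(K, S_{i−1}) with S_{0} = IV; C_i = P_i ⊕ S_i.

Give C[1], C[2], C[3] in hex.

C[1] = 4B, C[2] = 13, C[3] = 4C

C[1]: S = E(K, F6) = 3C; 77 ⊕ 3C = 4B.
C[2]: S = E(K, 3C) = 06; 15 ⊕ 06 = 13.
C[3]: S = E(K, 06) = CC; 80 ⊕ CC = 4C.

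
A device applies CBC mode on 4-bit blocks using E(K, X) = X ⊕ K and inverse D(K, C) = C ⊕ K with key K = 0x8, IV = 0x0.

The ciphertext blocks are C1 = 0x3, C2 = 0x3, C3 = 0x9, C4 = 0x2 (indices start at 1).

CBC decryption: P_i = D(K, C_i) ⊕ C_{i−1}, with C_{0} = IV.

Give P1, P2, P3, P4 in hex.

P1: D(K, 0x3) = 0xB; 0xB ⊕ 0x0 = 0xB.
P2: D(K, 0x3) = 0xB; 0xB ⊕ 0x3 = 0x8.
P3: D(K, 0x9) = 0x1; 0x1 ⊕ 0x3 = 0x2.
P4: D(K, 0x2) = 0xA; 0xA ⊕ 0x9 = 0x3.

P1 = 0xB, P2 = 0x8, P3 = 0x2, P4 = 0x3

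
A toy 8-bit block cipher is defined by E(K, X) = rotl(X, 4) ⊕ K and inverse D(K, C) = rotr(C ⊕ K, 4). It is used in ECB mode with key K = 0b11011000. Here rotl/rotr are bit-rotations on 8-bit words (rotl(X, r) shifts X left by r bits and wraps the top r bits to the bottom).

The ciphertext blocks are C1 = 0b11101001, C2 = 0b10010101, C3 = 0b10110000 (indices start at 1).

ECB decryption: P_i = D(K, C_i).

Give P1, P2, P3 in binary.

P1 = 0b00010011, P2 = 0b11010100, P3 = 0b10000110

P1: D(K, 0b11101001) = 0b00010011.
P2: D(K, 0b10010101) = 0b11010100.
P3: D(K, 0b10110000) = 0b10000110.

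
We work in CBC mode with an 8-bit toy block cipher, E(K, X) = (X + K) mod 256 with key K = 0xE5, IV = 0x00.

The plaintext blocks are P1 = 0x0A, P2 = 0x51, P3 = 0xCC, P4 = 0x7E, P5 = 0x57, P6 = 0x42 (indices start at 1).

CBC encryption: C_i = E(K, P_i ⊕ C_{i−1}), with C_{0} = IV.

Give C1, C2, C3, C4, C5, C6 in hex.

C1 = 0xEF, C2 = 0xA3, C3 = 0x54, C4 = 0x0F, C5 = 0x3D, C6 = 0x64

C1: P1 ⊕ 0x00 = 0x0A; E(K, 0x0A) = 0xEF.
C2: P2 ⊕ 0xEF = 0xBE; E(K, 0xBE) = 0xA3.
C3: P3 ⊕ 0xA3 = 0x6F; E(K, 0x6F) = 0x54.
C4: P4 ⊕ 0x54 = 0x2A; E(K, 0x2A) = 0x0F.
C5: P5 ⊕ 0x0F = 0x58; E(K, 0x58) = 0x3D.
C6: P6 ⊕ 0x3D = 0x7F; E(K, 0x7F) = 0x64.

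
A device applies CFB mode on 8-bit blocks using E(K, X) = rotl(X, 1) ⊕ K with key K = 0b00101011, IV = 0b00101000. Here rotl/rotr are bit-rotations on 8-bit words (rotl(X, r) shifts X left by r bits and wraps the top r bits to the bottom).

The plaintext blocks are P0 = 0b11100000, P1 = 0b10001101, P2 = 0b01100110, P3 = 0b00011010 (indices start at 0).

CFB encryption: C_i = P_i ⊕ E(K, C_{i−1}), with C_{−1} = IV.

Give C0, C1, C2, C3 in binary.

C0 = 0b10011011, C1 = 0b10010001, C2 = 0b01101110, C3 = 0b11101101

C0: E(K, 0b00101000) = 0b01111011; 0b11100000 ⊕ 0b01111011 = 0b10011011.
C1: E(K, 0b10011011) = 0b00011100; 0b10001101 ⊕ 0b00011100 = 0b10010001.
C2: E(K, 0b10010001) = 0b00001000; 0b01100110 ⊕ 0b00001000 = 0b01101110.
C3: E(K, 0b01101110) = 0b11110111; 0b00011010 ⊕ 0b11110111 = 0b11101101.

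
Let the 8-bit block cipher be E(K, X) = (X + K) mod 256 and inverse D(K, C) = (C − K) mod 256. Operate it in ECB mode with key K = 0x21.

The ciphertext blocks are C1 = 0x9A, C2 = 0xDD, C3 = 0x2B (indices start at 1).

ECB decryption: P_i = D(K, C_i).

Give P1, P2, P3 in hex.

P1 = 0x79, P2 = 0xBC, P3 = 0x0A

P1: D(K, 0x9A) = 0x79.
P2: D(K, 0xDD) = 0xBC.
P3: D(K, 0x2B) = 0x0A.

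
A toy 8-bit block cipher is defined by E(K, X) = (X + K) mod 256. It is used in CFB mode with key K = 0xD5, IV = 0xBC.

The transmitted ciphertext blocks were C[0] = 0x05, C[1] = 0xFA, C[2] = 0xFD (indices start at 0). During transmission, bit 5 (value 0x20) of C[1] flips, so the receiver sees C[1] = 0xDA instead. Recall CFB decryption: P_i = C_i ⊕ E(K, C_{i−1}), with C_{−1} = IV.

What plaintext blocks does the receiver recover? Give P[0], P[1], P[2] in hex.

Only C[1] changed, to 0xDA. In CFB, a change in C_i flips the same bit in P_i and garbles P_{i+1}. Decrypting the received ciphertext:
P[0]: E(K, 0xBC) = 0x91; 0x05 ⊕ 0x91 = 0x94.
P[1]: E(K, 0x05) = 0xDA; 0xDA ⊕ 0xDA = 0x00.
P[2]: E(K, 0xDA) = 0xAF; 0xFD ⊕ 0xAF = 0x52.
Blocks that differ from the original plaintext: P[1], P[2].

P[0] = 0x94, P[1] = 0x00, P[2] = 0x52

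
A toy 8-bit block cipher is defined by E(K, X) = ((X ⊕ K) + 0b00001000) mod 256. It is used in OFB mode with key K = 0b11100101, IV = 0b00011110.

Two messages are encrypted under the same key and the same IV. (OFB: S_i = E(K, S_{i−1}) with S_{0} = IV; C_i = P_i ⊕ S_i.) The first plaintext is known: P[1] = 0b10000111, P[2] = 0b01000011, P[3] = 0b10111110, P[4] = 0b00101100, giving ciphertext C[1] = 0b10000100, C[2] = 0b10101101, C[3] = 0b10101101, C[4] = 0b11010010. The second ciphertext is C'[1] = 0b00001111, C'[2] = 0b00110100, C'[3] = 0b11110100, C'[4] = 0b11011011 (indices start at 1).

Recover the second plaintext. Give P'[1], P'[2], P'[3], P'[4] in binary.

P'[1] = 0b00001100, P'[2] = 0b11011010, P'[3] = 0b11100111, P'[4] = 0b00100101

In OFB with a reused IV, both messages share the same keystream S_i, so C_i ⊕ C'_i = P_i ⊕ P'_i and thus P'_i = P_i ⊕ C_i ⊕ C'_i.
P'[1]: 0b10000111 ⊕ 0b10000100 ⊕ 0b00001111 = 0b00001100.
P'[2]: 0b01000011 ⊕ 0b10101101 ⊕ 0b00110100 = 0b11011010.
P'[3]: 0b10111110 ⊕ 0b10101101 ⊕ 0b11110100 = 0b11100111.
P'[4]: 0b00101100 ⊕ 0b11010010 ⊕ 0b11011011 = 0b00100101.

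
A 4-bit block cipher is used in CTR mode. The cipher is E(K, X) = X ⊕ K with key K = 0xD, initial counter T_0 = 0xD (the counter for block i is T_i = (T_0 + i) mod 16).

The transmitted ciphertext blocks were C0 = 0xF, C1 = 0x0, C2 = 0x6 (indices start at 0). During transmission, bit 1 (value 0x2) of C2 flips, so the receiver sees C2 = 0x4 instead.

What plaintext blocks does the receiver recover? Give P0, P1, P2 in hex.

P0 = 0xF, P1 = 0x3, P2 = 0x6

CTR decryption: S_i = E(K, T_i) where T_i is the counter for block i; P_i = C_i ⊕ S_i.
Only C2 changed, to 0x4. In CTR, a change in C_i flips the same bit in P_i only; the keystream is unaffected. Decrypting the received ciphertext:
P0: T = 0xD, S = E(K, T) = 0x0; 0xF ⊕ 0x0 = 0xF.
P1: T = 0xE, S = E(K, T) = 0x3; 0x0 ⊕ 0x3 = 0x3.
P2: T = 0xF, S = E(K, T) = 0x2; 0x4 ⊕ 0x2 = 0x6.
Blocks that differ from the original plaintext: P2.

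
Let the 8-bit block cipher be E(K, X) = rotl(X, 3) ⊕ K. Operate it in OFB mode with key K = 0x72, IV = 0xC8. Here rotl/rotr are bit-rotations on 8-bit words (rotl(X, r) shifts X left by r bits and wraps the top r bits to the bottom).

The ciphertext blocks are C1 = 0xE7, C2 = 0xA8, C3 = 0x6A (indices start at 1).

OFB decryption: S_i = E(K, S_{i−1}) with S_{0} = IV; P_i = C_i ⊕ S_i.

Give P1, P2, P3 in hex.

P1 = 0xD3, P2 = 0x7B, P3 = 0x86

P1: S = E(K, 0xC8) = 0x34; 0xE7 ⊕ 0x34 = 0xD3.
P2: S = E(K, 0x34) = 0xD3; 0xA8 ⊕ 0xD3 = 0x7B.
P3: S = E(K, 0xD3) = 0xEC; 0x6A ⊕ 0xEC = 0x86.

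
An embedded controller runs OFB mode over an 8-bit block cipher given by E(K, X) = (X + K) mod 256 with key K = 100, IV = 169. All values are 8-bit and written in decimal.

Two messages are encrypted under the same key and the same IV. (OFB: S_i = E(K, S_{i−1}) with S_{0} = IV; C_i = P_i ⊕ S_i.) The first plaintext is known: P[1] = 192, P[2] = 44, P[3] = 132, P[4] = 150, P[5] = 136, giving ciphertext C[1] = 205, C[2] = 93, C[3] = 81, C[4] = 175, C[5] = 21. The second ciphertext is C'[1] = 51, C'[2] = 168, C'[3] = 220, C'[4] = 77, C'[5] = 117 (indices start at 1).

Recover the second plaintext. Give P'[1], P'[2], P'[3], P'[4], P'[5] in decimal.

In OFB with a reused IV, both messages share the same keystream S_i, so C_i ⊕ C'_i = P_i ⊕ P'_i and thus P'_i = P_i ⊕ C_i ⊕ C'_i.
P'[1]: 192 ⊕ 205 ⊕ 51 = 62.
P'[2]: 44 ⊕ 93 ⊕ 168 = 217.
P'[3]: 132 ⊕ 81 ⊕ 220 = 9.
P'[4]: 150 ⊕ 175 ⊕ 77 = 116.
P'[5]: 136 ⊕ 21 ⊕ 117 = 232.

P'[1] = 62, P'[2] = 217, P'[3] = 9, P'[4] = 116, P'[5] = 232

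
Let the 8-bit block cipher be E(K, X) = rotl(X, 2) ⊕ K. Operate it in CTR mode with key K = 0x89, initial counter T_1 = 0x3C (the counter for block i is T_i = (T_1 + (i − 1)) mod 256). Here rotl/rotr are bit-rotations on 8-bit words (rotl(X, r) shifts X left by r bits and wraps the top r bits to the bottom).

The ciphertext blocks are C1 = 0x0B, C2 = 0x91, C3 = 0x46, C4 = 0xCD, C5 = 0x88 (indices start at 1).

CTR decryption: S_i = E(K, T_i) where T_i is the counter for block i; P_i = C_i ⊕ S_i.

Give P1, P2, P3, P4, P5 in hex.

P1: T = 0x3C, S = E(K, T) = 0x79; 0x0B ⊕ 0x79 = 0x72.
P2: T = 0x3D, S = E(K, T) = 0x7D; 0x91 ⊕ 0x7D = 0xEC.
P3: T = 0x3E, S = E(K, T) = 0x71; 0x46 ⊕ 0x71 = 0x37.
P4: T = 0x3F, S = E(K, T) = 0x75; 0xCD ⊕ 0x75 = 0xB8.
P5: T = 0x40, S = E(K, T) = 0x88; 0x88 ⊕ 0x88 = 0x00.

P1 = 0x72, P2 = 0xEC, P3 = 0x37, P4 = 0xB8, P5 = 0x00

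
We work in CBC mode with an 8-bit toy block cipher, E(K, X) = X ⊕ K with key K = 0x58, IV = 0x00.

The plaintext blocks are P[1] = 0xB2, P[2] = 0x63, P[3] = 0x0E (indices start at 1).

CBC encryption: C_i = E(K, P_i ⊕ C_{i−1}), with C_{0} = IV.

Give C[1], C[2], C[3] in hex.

C[1]: P[1] ⊕ 0x00 = 0xB2; E(K, 0xB2) = 0xEA.
C[2]: P[2] ⊕ 0xEA = 0x89; E(K, 0x89) = 0xD1.
C[3]: P[3] ⊕ 0xD1 = 0xDF; E(K, 0xDF) = 0x87.

C[1] = 0xEA, C[2] = 0xD1, C[3] = 0x87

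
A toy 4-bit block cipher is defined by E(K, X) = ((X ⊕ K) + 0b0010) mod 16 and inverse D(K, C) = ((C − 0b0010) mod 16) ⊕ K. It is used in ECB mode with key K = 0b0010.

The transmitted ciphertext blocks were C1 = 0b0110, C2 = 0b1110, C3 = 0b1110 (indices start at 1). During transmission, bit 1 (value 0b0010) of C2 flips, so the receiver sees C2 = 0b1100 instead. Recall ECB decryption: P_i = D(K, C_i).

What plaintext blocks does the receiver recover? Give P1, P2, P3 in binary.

P1 = 0b0110, P2 = 0b1000, P3 = 0b1110

Only C2 changed, to 0b1100. In ECB, a change in C_i affects only P_i. Decrypting the received ciphertext:
P1: D(K, 0b0110) = 0b0110.
P2: D(K, 0b1100) = 0b1000.
P3: D(K, 0b1110) = 0b1110.
Blocks that differ from the original plaintext: P2.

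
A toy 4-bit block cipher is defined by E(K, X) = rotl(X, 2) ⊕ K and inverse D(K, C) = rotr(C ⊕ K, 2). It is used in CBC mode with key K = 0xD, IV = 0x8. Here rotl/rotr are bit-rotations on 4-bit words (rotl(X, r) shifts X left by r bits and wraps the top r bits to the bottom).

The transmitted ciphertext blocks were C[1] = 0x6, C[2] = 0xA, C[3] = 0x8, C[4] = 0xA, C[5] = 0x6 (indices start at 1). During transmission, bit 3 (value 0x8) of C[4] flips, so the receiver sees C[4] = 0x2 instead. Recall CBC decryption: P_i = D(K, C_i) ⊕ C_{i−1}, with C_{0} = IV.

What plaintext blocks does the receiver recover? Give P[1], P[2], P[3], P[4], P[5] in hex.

Only C[4] changed, to 0x2. In CBC, a change in C_i garbles P_i and flips the same bit in P_{i+1}. Decrypting the received ciphertext:
P[1]: D(K, 0x6) = 0xE; 0xE ⊕ 0x8 = 0x6.
P[2]: D(K, 0xA) = 0xD; 0xD ⊕ 0x6 = 0xB.
P[3]: D(K, 0x8) = 0x5; 0x5 ⊕ 0xA = 0xF.
P[4]: D(K, 0x2) = 0xF; 0xF ⊕ 0x8 = 0x7.
P[5]: D(K, 0x6) = 0xE; 0xE ⊕ 0x2 = 0xC.
Blocks that differ from the original plaintext: P[4], P[5].

P[1] = 0x6, P[2] = 0xB, P[3] = 0xF, P[4] = 0x7, P[5] = 0xC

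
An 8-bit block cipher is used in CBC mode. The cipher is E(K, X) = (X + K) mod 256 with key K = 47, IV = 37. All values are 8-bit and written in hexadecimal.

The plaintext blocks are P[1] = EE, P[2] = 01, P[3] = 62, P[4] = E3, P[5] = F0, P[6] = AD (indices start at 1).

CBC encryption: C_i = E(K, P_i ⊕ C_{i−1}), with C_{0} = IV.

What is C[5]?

C[5] = 50

C[1]: P[1] ⊕ 37 = D9; E(K, D9) = 20.
C[2]: P[2] ⊕ 20 = 21; E(K, 21) = 68.
C[3]: P[3] ⊕ 68 = 0A; E(K, 0A) = 51.
C[4]: P[4] ⊕ 51 = B2; E(K, B2) = F9.
C[5]: P[5] ⊕ F9 = 09; E(K, 09) = 50.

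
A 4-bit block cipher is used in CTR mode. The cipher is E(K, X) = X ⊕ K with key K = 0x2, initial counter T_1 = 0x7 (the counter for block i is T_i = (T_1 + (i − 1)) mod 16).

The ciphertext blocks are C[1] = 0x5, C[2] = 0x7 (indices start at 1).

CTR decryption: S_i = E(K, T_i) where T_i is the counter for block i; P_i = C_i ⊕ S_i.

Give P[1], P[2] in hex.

P[1]: T = 0x7, S = E(K, T) = 0x5; 0x5 ⊕ 0x5 = 0x0.
P[2]: T = 0x8, S = E(K, T) = 0xA; 0x7 ⊕ 0xA = 0xD.

P[1] = 0x0, P[2] = 0xD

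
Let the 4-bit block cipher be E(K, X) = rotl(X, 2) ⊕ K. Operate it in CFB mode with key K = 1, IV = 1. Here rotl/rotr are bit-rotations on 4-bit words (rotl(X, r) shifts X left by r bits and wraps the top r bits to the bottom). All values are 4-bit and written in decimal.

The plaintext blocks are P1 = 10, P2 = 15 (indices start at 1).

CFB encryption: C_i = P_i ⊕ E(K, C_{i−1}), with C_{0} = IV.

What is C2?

C1: E(K, 1) = 5; 10 ⊕ 5 = 15.
C2: E(K, 15) = 14; 15 ⊕ 14 = 1.

C2 = 1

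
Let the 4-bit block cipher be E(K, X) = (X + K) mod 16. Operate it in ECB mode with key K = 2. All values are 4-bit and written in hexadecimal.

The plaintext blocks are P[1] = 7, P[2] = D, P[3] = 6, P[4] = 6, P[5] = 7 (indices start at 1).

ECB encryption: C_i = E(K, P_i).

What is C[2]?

C[2] = F

C[2]: E(K, D) = F.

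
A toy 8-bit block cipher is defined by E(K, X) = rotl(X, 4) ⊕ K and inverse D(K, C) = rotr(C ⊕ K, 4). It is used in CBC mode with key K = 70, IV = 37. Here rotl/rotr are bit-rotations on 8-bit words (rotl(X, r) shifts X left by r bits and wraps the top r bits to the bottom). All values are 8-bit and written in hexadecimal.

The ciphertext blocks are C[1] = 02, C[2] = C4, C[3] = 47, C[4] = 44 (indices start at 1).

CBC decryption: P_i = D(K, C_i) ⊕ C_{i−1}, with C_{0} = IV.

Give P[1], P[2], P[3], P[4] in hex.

P[1] = 10, P[2] = 49, P[3] = B7, P[4] = 04

P[1]: D(K, 02) = 27; 27 ⊕ 37 = 10.
P[2]: D(K, C4) = 4B; 4B ⊕ 02 = 49.
P[3]: D(K, 47) = 73; 73 ⊕ C4 = B7.
P[4]: D(K, 44) = 43; 43 ⊕ 47 = 04.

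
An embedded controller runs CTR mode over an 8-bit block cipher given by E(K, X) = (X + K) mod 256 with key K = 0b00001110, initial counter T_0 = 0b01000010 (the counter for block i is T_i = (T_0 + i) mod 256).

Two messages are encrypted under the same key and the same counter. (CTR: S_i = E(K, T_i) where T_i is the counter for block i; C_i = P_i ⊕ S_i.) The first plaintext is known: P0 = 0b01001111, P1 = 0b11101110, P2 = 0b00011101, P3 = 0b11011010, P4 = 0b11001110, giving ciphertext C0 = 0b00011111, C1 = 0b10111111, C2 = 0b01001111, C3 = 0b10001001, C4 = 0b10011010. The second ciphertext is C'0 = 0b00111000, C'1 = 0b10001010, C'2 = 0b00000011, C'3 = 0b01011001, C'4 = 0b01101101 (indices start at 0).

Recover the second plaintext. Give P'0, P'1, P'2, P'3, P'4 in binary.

In CTR with a reused counter, both messages share the same keystream S_i, so C_i ⊕ C'_i = P_i ⊕ P'_i and thus P'_i = P_i ⊕ C_i ⊕ C'_i.
P'0: 0b01001111 ⊕ 0b00011111 ⊕ 0b00111000 = 0b01101000.
P'1: 0b11101110 ⊕ 0b10111111 ⊕ 0b10001010 = 0b11011011.
P'2: 0b00011101 ⊕ 0b01001111 ⊕ 0b00000011 = 0b01010001.
P'3: 0b11011010 ⊕ 0b10001001 ⊕ 0b01011001 = 0b00001010.
P'4: 0b11001110 ⊕ 0b10011010 ⊕ 0b01101101 = 0b00111001.

P'0 = 0b01101000, P'1 = 0b11011011, P'2 = 0b01010001, P'3 = 0b00001010, P'4 = 0b00111001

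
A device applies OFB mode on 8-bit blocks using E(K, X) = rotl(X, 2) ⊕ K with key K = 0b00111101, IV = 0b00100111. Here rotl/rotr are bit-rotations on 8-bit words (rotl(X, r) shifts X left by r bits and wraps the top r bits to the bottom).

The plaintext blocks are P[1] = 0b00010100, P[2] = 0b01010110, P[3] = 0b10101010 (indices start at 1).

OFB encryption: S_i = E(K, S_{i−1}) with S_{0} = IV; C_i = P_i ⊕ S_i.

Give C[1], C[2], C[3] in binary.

C[1] = 0b10110101, C[2] = 0b11101101, C[3] = 0b01111001

C[1]: S = E(K, 0b00100111) = 0b10100001; 0b00010100 ⊕ 0b10100001 = 0b10110101.
C[2]: S = E(K, 0b10100001) = 0b10111011; 0b01010110 ⊕ 0b10111011 = 0b11101101.
C[3]: S = E(K, 0b10111011) = 0b11010011; 0b10101010 ⊕ 0b11010011 = 0b01111001.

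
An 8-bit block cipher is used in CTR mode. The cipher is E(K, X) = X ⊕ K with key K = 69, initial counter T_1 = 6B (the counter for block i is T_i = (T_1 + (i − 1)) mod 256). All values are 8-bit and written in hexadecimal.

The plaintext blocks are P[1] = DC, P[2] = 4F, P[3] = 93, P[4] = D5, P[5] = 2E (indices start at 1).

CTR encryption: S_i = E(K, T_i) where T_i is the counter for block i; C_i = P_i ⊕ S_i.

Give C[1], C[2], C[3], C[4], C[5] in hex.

C[1]: T = 6B, S = E(K, T) = 02; DC ⊕ 02 = DE.
C[2]: T = 6C, S = E(K, T) = 05; 4F ⊕ 05 = 4A.
C[3]: T = 6D, S = E(K, T) = 04; 93 ⊕ 04 = 97.
C[4]: T = 6E, S = E(K, T) = 07; D5 ⊕ 07 = D2.
C[5]: T = 6F, S = E(K, T) = 06; 2E ⊕ 06 = 28.

C[1] = DE, C[2] = 4A, C[3] = 97, C[4] = D2, C[5] = 28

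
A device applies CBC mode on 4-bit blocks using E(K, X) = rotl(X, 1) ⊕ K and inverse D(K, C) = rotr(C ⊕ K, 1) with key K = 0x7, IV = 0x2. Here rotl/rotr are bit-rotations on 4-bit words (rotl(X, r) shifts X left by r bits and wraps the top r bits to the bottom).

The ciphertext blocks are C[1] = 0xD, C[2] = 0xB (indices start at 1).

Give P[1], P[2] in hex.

P[1] = 0x7, P[2] = 0xB

CBC decryption: P_i = D(K, C_i) ⊕ C_{i−1}, with C_{0} = IV.
P[1]: D(K, 0xD) = 0x5; 0x5 ⊕ 0x2 = 0x7.
P[2]: D(K, 0xB) = 0x6; 0x6 ⊕ 0xD = 0xB.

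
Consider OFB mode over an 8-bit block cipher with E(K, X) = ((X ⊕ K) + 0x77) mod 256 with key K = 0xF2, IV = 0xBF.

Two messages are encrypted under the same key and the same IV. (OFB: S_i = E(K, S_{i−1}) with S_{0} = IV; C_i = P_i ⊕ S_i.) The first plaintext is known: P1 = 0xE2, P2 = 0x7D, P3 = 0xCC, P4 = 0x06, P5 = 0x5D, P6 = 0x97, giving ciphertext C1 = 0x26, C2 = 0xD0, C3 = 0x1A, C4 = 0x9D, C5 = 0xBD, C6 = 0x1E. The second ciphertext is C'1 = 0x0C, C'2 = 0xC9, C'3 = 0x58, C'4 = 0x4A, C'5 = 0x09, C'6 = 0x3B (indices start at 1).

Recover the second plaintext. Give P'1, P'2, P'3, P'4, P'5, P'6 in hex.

P'1 = 0xC8, P'2 = 0x64, P'3 = 0x8E, P'4 = 0xD1, P'5 = 0xE9, P'6 = 0xB2

In OFB with a reused IV, both messages share the same keystream S_i, so C_i ⊕ C'_i = P_i ⊕ P'_i and thus P'_i = P_i ⊕ C_i ⊕ C'_i.
P'1: 0xE2 ⊕ 0x26 ⊕ 0x0C = 0xC8.
P'2: 0x7D ⊕ 0xD0 ⊕ 0xC9 = 0x64.
P'3: 0xCC ⊕ 0x1A ⊕ 0x58 = 0x8E.
P'4: 0x06 ⊕ 0x9D ⊕ 0x4A = 0xD1.
P'5: 0x5D ⊕ 0xBD ⊕ 0x09 = 0xE9.
P'6: 0x97 ⊕ 0x1E ⊕ 0x3B = 0xB2.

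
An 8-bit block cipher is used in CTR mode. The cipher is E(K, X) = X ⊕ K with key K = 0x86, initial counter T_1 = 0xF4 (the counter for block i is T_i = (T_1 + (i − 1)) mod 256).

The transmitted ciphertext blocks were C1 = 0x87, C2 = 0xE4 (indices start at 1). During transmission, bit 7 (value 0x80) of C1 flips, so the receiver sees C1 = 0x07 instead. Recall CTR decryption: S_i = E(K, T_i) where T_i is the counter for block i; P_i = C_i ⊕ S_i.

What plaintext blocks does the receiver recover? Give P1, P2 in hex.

Only C1 changed, to 0x07. In CTR, a change in C_i flips the same bit in P_i only; the keystream is unaffected. Decrypting the received ciphertext:
P1: T = 0xF4, S = E(K, T) = 0x72; 0x07 ⊕ 0x72 = 0x75.
P2: T = 0xF5, S = E(K, T) = 0x73; 0xE4 ⊕ 0x73 = 0x97.
Blocks that differ from the original plaintext: P1.

P1 = 0x75, P2 = 0x97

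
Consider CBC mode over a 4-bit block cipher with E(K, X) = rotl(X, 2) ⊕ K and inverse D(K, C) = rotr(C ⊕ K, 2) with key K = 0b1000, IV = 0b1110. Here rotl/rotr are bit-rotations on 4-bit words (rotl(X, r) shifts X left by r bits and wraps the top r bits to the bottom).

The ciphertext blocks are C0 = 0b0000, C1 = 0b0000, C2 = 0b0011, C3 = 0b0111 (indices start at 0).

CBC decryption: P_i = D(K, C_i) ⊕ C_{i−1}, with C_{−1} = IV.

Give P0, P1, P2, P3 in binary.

P0 = 0b1100, P1 = 0b0010, P2 = 0b1110, P3 = 0b1100

P0: D(K, 0b0000) = 0b0010; 0b0010 ⊕ 0b1110 = 0b1100.
P1: D(K, 0b0000) = 0b0010; 0b0010 ⊕ 0b0000 = 0b0010.
P2: D(K, 0b0011) = 0b1110; 0b1110 ⊕ 0b0000 = 0b1110.
P3: D(K, 0b0111) = 0b1111; 0b1111 ⊕ 0b0011 = 0b1100.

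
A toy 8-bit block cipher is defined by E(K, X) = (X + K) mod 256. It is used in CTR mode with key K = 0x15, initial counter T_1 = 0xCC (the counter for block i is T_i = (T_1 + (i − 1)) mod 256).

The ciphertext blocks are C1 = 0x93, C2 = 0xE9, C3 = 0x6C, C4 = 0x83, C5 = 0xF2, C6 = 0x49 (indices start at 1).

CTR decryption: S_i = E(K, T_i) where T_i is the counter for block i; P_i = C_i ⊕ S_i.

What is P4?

P4 = 0x67

P4: T = 0xCF, S = E(K, T) = 0xE4; 0x83 ⊕ 0xE4 = 0x67.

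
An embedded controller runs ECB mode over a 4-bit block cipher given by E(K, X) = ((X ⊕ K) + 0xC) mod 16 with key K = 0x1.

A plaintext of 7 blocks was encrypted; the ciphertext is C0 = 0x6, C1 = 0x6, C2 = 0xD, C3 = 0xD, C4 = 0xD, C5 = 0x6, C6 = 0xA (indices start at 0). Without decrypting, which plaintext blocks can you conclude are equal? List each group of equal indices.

ECB encrypts each block independently with the same key, so equal ciphertext blocks imply equal plaintext blocks.
C0 = C1 = C5 = 0x6, so P0 = P1 = P5.
C2 = C3 = C4 = 0xD, so P2 = P3 = P4.

P0 = P1 = P5; P2 = P3 = P4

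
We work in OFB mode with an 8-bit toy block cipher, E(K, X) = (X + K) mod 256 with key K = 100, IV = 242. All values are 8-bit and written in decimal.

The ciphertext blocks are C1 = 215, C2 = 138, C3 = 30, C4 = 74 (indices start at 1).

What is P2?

OFB decryption: S_i = E(K, S_{i−1}) with S_{0} = IV; P_i = C_i ⊕ S_i.
P1: S = E(K, 242) = 86; 215 ⊕ 86 = 129.
P2: S = E(K, 86) = 186; 138 ⊕ 186 = 48.

P2 = 48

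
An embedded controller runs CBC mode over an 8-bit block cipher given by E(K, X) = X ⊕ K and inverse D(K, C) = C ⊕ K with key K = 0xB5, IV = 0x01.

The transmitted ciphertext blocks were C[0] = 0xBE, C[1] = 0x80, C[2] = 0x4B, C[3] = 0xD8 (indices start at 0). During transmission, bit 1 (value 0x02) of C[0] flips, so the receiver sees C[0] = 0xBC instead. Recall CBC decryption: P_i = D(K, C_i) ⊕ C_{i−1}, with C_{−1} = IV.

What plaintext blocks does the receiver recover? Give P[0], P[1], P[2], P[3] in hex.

P[0] = 0x08, P[1] = 0x89, P[2] = 0x7E, P[3] = 0x26

Only C[0] changed, to 0xBC. In CBC, a change in C_i garbles P_i and flips the same bit in P_{i+1}. Decrypting the received ciphertext:
P[0]: D(K, 0xBC) = 0x09; 0x09 ⊕ 0x01 = 0x08.
P[1]: D(K, 0x80) = 0x35; 0x35 ⊕ 0xBC = 0x89.
P[2]: D(K, 0x4B) = 0xFE; 0xFE ⊕ 0x80 = 0x7E.
P[3]: D(K, 0xD8) = 0x6D; 0x6D ⊕ 0x4B = 0x26.
Blocks that differ from the original plaintext: P[0], P[1].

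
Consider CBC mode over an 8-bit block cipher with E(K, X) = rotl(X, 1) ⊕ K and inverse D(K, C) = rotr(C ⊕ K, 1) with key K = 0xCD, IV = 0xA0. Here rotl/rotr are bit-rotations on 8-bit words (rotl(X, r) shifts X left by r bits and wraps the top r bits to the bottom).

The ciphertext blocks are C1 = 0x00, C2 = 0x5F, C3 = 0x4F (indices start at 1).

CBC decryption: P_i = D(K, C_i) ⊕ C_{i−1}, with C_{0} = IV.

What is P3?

P3 = 0x1E

P3: D(K, 0x4F) = 0x41; 0x41 ⊕ 0x5F = 0x1E.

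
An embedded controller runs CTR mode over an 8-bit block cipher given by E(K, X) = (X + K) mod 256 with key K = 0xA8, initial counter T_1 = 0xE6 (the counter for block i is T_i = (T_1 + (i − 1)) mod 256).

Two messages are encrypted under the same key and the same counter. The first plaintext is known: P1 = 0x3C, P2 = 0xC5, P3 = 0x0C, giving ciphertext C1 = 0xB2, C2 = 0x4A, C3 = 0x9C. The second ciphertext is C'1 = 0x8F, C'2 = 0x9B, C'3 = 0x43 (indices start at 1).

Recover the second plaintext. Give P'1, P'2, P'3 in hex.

P'1 = 0x01, P'2 = 0x14, P'3 = 0xD3

In CTR with a reused counter, both messages share the same keystream S_i, so C_i ⊕ C'_i = P_i ⊕ P'_i and thus P'_i = P_i ⊕ C_i ⊕ C'_i.
P'1: 0x3C ⊕ 0xB2 ⊕ 0x8F = 0x01.
P'2: 0xC5 ⊕ 0x4A ⊕ 0x9B = 0x14.
P'3: 0x0C ⊕ 0x9C ⊕ 0x43 = 0xD3.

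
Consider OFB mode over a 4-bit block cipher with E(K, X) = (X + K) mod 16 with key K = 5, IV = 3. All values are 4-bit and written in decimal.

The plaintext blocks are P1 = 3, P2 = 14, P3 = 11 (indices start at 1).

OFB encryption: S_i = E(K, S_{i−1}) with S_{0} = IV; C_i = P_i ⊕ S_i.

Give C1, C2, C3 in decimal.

C1: S = E(K, 3) = 8; 3 ⊕ 8 = 11.
C2: S = E(K, 8) = 13; 14 ⊕ 13 = 3.
C3: S = E(K, 13) = 2; 11 ⊕ 2 = 9.

C1 = 11, C2 = 3, C3 = 9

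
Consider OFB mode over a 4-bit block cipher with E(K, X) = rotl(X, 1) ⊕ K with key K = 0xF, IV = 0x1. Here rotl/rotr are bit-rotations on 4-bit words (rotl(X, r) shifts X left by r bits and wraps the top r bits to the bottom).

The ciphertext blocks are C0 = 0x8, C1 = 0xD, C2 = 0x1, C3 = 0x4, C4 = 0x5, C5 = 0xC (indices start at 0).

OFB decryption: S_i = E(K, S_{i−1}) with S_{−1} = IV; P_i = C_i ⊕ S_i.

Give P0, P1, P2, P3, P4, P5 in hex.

P0: S = E(K, 0x1) = 0xD; 0x8 ⊕ 0xD = 0x5.
P1: S = E(K, 0xD) = 0x4; 0xD ⊕ 0x4 = 0x9.
P2: S = E(K, 0x4) = 0x7; 0x1 ⊕ 0x7 = 0x6.
P3: S = E(K, 0x7) = 0x1; 0x4 ⊕ 0x1 = 0x5.
P4: S = E(K, 0x1) = 0xD; 0x5 ⊕ 0xD = 0x8.
P5: S = E(K, 0xD) = 0x4; 0xC ⊕ 0x4 = 0x8.

P0 = 0x5, P1 = 0x9, P2 = 0x6, P3 = 0x5, P4 = 0x8, P5 = 0x8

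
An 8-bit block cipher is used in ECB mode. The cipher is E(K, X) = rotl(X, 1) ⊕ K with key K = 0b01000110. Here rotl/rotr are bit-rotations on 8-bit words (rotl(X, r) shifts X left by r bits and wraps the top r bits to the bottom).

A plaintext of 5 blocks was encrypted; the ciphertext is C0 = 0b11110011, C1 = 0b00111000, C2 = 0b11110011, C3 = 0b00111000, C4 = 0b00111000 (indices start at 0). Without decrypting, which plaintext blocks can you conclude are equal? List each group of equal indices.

P0 = P2; P1 = P3 = P4

ECB encrypts each block independently with the same key, so equal ciphertext blocks imply equal plaintext blocks.
C0 = C2 = 0b11110011, so P0 = P2.
C1 = C3 = C4 = 0b00111000, so P1 = P3 = P4.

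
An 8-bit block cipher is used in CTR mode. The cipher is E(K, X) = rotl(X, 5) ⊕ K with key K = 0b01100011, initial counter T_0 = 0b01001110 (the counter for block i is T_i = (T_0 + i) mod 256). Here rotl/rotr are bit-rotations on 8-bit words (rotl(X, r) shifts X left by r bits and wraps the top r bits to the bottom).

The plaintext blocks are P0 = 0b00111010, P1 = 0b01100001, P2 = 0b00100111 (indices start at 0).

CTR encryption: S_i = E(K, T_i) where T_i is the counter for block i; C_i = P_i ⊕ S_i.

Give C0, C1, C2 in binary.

C0: T = 0b01001110, S = E(K, T) = 0b10101010; 0b00111010 ⊕ 0b10101010 = 0b10010000.
C1: T = 0b01001111, S = E(K, T) = 0b10001010; 0b01100001 ⊕ 0b10001010 = 0b11101011.
C2: T = 0b01010000, S = E(K, T) = 0b01101001; 0b00100111 ⊕ 0b01101001 = 0b01001110.

C0 = 0b10010000, C1 = 0b11101011, C2 = 0b01001110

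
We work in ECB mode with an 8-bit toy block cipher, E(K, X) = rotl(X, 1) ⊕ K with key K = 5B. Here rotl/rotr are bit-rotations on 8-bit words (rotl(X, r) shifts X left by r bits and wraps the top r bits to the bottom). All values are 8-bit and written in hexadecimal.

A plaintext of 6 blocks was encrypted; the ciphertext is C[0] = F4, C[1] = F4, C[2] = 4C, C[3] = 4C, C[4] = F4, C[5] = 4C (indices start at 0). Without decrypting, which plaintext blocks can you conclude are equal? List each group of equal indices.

P[0] = P[1] = P[4]; P[2] = P[3] = P[5]

ECB encrypts each block independently with the same key, so equal ciphertext blocks imply equal plaintext blocks.
C[0] = C[1] = C[4] = F4, so P[0] = P[1] = P[4].
C[2] = C[3] = C[5] = 4C, so P[2] = P[3] = P[5].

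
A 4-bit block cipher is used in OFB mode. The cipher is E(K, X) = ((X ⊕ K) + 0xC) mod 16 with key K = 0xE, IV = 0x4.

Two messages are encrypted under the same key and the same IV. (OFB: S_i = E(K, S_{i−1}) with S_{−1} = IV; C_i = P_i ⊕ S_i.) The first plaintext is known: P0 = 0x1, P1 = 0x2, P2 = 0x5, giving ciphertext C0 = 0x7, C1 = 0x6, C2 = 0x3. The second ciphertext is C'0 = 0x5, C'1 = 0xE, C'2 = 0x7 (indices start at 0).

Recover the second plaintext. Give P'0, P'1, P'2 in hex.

P'0 = 0x3, P'1 = 0xA, P'2 = 0x1

In OFB with a reused IV, both messages share the same keystream S_i, so C_i ⊕ C'_i = P_i ⊕ P'_i and thus P'_i = P_i ⊕ C_i ⊕ C'_i.
P'0: 0x1 ⊕ 0x7 ⊕ 0x5 = 0x3.
P'1: 0x2 ⊕ 0x6 ⊕ 0xE = 0xA.
P'2: 0x5 ⊕ 0x3 ⊕ 0x7 = 0x1.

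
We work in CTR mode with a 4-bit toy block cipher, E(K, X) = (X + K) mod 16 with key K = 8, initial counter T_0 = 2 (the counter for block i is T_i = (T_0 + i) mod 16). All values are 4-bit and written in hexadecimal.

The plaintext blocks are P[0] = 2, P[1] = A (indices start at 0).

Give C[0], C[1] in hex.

C[0] = 8, C[1] = 1

CTR encryption: S_i = E(K, T_i) where T_i is the counter for block i; C_i = P_i ⊕ S_i.
C[0]: T = 2, S = E(K, T) = A; 2 ⊕ A = 8.
C[1]: T = 3, S = E(K, T) = B; A ⊕ B = 1.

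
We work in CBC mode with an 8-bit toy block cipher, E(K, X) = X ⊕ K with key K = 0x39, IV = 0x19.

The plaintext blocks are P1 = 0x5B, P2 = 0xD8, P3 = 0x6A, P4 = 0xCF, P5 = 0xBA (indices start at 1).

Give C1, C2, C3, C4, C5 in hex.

C1 = 0x7B, C2 = 0x9A, C3 = 0xC9, C4 = 0x3F, C5 = 0xBC

CBC encryption: C_i = E(K, P_i ⊕ C_{i−1}), with C_{0} = IV.
C1: P1 ⊕ 0x19 = 0x42; E(K, 0x42) = 0x7B.
C2: P2 ⊕ 0x7B = 0xA3; E(K, 0xA3) = 0x9A.
C3: P3 ⊕ 0x9A = 0xF0; E(K, 0xF0) = 0xC9.
C4: P4 ⊕ 0xC9 = 0x06; E(K, 0x06) = 0x3F.
C5: P5 ⊕ 0x3F = 0x85; E(K, 0x85) = 0xBC.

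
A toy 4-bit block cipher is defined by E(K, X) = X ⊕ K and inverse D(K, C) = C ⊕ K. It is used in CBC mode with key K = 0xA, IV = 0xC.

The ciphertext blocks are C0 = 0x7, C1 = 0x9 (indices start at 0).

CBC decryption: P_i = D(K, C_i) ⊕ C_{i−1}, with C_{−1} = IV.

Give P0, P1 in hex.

P0 = 0x1, P1 = 0x4

P0: D(K, 0x7) = 0xD; 0xD ⊕ 0xC = 0x1.
P1: D(K, 0x9) = 0x3; 0x3 ⊕ 0x7 = 0x4.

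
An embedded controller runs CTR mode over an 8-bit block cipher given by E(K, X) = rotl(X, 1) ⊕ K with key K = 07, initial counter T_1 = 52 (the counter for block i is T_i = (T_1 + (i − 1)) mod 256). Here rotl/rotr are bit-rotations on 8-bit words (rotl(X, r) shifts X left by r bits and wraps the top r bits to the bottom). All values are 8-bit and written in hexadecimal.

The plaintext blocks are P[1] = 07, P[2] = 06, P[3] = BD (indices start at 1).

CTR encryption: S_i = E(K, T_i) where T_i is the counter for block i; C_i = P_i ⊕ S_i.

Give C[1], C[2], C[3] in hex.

C[1] = A4, C[2] = A7, C[3] = 12

C[1]: T = 52, S = E(K, T) = A3; 07 ⊕ A3 = A4.
C[2]: T = 53, S = E(K, T) = A1; 06 ⊕ A1 = A7.
C[3]: T = 54, S = E(K, T) = AF; BD ⊕ AF = 12.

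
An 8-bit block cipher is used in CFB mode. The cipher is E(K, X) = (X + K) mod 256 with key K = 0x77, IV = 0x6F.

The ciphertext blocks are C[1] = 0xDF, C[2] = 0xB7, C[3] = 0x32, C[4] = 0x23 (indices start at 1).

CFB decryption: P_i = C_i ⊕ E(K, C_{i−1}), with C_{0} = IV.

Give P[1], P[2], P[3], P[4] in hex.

P[1]: E(K, 0x6F) = 0xE6; 0xDF ⊕ 0xE6 = 0x39.
P[2]: E(K, 0xDF) = 0x56; 0xB7 ⊕ 0x56 = 0xE1.
P[3]: E(K, 0xB7) = 0x2E; 0x32 ⊕ 0x2E = 0x1C.
P[4]: E(K, 0x32) = 0xA9; 0x23 ⊕ 0xA9 = 0x8A.

P[1] = 0x39, P[2] = 0xE1, P[3] = 0x1C, P[4] = 0x8A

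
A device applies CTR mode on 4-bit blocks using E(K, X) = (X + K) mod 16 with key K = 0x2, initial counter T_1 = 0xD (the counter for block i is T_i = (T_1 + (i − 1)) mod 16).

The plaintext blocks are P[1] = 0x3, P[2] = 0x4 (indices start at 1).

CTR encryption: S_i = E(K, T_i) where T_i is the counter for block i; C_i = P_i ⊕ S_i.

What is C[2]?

C[2] = 0x4

C[1]: T = 0xD, S = E(K, T) = 0xF; 0x3 ⊕ 0xF = 0xC.
C[2]: T = 0xE, S = E(K, T) = 0x0; 0x4 ⊕ 0x0 = 0x4.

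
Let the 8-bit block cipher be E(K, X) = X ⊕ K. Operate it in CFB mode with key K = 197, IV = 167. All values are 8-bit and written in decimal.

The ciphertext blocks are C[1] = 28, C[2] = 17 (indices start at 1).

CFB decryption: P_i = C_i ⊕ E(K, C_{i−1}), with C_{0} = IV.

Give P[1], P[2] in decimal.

P[1] = 126, P[2] = 200

P[1]: E(K, 167) = 98; 28 ⊕ 98 = 126.
P[2]: E(K, 28) = 217; 17 ⊕ 217 = 200.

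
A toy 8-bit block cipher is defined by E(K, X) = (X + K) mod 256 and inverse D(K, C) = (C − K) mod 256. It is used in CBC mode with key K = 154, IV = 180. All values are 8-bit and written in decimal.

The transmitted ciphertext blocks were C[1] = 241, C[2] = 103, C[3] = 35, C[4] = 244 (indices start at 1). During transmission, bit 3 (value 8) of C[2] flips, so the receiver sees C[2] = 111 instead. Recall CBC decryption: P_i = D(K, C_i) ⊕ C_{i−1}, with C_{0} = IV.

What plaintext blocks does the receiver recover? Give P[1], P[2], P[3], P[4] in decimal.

Only C[2] changed, to 111. In CBC, a change in C_i garbles P_i and flips the same bit in P_{i+1}. Decrypting the received ciphertext:
P[1]: D(K, 241) = 87; 87 ⊕ 180 = 227.
P[2]: D(K, 111) = 213; 213 ⊕ 241 = 36.
P[3]: D(K, 35) = 137; 137 ⊕ 111 = 230.
P[4]: D(K, 244) = 90; 90 ⊕ 35 = 121.
Blocks that differ from the original plaintext: P[2], P[3].

P[1] = 227, P[2] = 36, P[3] = 230, P[4] = 121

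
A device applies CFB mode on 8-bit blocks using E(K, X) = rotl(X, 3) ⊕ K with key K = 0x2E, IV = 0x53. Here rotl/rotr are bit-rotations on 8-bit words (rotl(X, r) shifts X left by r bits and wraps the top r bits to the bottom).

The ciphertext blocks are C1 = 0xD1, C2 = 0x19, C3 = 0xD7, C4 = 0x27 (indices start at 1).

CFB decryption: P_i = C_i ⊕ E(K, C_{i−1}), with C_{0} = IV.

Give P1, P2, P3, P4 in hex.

P1 = 0x65, P2 = 0xB9, P3 = 0x31, P4 = 0xB7

P1: E(K, 0x53) = 0xB4; 0xD1 ⊕ 0xB4 = 0x65.
P2: E(K, 0xD1) = 0xA0; 0x19 ⊕ 0xA0 = 0xB9.
P3: E(K, 0x19) = 0xE6; 0xD7 ⊕ 0xE6 = 0x31.
P4: E(K, 0xD7) = 0x90; 0x27 ⊕ 0x90 = 0xB7.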